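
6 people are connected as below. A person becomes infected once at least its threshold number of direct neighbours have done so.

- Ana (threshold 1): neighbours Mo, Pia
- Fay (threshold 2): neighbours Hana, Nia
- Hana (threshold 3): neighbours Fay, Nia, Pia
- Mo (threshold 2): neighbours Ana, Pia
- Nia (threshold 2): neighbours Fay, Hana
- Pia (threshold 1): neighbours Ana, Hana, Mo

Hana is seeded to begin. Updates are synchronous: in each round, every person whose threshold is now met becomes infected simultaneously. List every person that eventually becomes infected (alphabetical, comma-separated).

Ana, Hana, Mo, Pia

Round 1 — Hana becomes infected (initial).
Round 2 — checking thresholds:
  Fay: 1 of 2 neighbours < 2, below threshold.
  Nia: 1 of 2 neighbours < 2, below threshold.
  Pia: 1 of 3 neighbours ≥ 1, becomes infected.
Round 3 — checking thresholds:
  Ana: 1 of 2 neighbours ≥ 1, becomes infected.
  Fay: 1 of 2 neighbours < 2, below threshold.
  Mo: 1 of 2 neighbours < 2, below threshold.
  Nia: 1 of 2 neighbours < 2, below threshold.
Round 4 — checking thresholds:
  Fay: 1 of 2 neighbours < 2, below threshold.
  Mo: 2 of 2 neighbours ≥ 2, becomes infected.
  Nia: 1 of 2 neighbours < 2, below threshold.
Round 5 — no new infections; cascade stops.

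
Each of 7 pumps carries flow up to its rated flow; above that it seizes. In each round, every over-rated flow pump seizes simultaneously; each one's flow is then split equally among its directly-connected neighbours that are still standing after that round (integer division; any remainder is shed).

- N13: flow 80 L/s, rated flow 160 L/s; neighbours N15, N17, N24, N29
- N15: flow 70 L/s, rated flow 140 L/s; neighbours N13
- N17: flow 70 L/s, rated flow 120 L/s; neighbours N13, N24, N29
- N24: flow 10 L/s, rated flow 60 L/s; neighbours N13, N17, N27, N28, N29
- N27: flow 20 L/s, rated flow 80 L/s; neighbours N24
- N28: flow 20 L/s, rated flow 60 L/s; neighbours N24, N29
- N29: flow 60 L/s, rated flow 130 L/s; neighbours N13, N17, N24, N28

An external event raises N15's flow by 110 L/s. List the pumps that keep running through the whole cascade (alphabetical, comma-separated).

N27

Round 1 — N15 at 180 > 140. N15 seizes.
  N15 sheds 180 L/s to N13: 180 each.
    N13: 80+180 = 260 > 160
Round 2 — N13 seizes.
  N13 sheds 260 L/s to N17, N24, N29: 86 each (2 lost).
    N17: 70+86 = 156 > 120
    N24: 10+86 = 96 > 60
    N29: 60+86 = 146 > 130
Round 3 — N17, N24, N29 seize.
  N17 sheds 156 L/s: no online neighbours, lost.
  N24 sheds 96 L/s to N27, N28: 48 each.
    N27: 20+48 = 68 ≤ 80
    N28: 20+48 = 68 > 60
  N29 sheds 146 L/s to N28: 146 each.
    N28: 68+146 = 214 > 60
Round 4 — N28 seizes.
  N28 sheds 214 L/s: no online neighbours, lost.
No further seizures.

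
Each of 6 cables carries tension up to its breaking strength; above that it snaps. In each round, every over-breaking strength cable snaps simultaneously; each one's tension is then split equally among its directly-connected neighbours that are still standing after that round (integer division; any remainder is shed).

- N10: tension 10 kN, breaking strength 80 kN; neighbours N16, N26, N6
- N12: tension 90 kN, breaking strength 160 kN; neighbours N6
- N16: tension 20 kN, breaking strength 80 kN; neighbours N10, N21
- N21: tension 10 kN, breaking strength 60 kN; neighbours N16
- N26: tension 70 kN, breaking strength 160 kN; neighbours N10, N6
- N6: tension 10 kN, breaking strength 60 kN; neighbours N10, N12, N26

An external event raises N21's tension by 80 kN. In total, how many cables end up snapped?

Round 1 — N21 at 90 > 60. N21 snaps.
  N21 sheds 90 kN to N16: 90 each.
    N16: 20+90 = 110 > 80
Round 2 — N16 snaps.
  N16 sheds 110 kN to N10: 110 each.
    N10: 10+110 = 120 > 80
Round 3 — N10 snaps.
  N10 sheds 120 kN to N26, N6: 60 each.
    N26: 70+60 = 130 ≤ 160
    N6: 10+60 = 70 > 60
Round 4 — N6 snaps.
  N6 sheds 70 kN to N12, N26: 35 each.
    N12: 90+35 = 125 ≤ 160
    N26: 130+35 = 165 > 160
Round 5 — N26 snaps.
  N26 sheds 165 kN: no online neighbours, lost.
No further breaks.

5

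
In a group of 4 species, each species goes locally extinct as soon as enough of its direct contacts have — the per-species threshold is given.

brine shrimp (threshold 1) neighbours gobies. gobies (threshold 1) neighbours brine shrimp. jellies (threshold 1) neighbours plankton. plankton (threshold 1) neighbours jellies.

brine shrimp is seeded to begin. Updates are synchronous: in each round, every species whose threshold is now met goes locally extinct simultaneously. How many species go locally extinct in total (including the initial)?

2

Round 1 — brine shrimp goes locally extinct (initial).
Round 2 — checking thresholds:
  gobies: 1 of 1 neighbours ≥ 1, goes locally extinct.
Round 3 — no new extinctions; cascade stops.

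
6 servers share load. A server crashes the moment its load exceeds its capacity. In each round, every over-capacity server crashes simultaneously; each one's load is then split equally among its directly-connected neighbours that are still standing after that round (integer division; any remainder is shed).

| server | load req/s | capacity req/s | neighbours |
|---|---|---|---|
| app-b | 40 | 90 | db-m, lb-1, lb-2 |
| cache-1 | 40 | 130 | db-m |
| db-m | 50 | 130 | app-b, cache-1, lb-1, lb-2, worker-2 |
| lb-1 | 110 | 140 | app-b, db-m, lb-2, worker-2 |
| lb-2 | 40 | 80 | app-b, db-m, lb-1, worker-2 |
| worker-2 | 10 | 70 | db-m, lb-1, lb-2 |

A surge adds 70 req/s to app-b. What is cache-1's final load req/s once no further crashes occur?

Round 1 — app-b at 110 > 90. app-b crashes.
  app-b sheds 110 req/s to db-m, lb-1, lb-2: 36 each (2 lost).
    db-m: 50+36 = 86 ≤ 130
    lb-1: 110+36 = 146 > 140
    lb-2: 40+36 = 76 ≤ 80
Round 2 — lb-1 crashes.
  lb-1 sheds 146 req/s to db-m, lb-2, worker-2: 48 each (2 lost).
    db-m: 86+48 = 134 > 130
    lb-2: 76+48 = 124 > 80
    worker-2: 10+48 = 58 ≤ 70
Round 3 — db-m, lb-2 crash.
  db-m sheds 134 req/s to cache-1, worker-2: 67 each.
    cache-1: 40+67 = 107 ≤ 130
    worker-2: 58+67 = 125 > 70
  lb-2 sheds 124 req/s to worker-2: 124 each.
    worker-2: 125+124 = 249 > 70
Round 4 — worker-2 crashes.
  worker-2 sheds 249 req/s: no online neighbours, lost.
No further crashes.

107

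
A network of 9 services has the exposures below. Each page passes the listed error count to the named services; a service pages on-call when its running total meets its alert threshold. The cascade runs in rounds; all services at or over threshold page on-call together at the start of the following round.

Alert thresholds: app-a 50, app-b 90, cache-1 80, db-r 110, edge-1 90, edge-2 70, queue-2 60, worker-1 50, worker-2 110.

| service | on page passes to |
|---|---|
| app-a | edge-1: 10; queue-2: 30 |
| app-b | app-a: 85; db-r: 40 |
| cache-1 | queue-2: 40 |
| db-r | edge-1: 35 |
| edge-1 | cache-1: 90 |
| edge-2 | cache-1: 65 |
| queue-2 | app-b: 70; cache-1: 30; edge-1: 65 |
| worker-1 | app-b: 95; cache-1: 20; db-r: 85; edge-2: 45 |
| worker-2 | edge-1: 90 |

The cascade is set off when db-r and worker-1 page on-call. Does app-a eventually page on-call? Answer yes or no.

Round 1 — db-r, worker-1 page on-call (initial).
  app-b: +95 → 95 ≥ 90
  cache-1: +20 → 20 < 80
  edge-1: +35 → 35 < 90
  edge-2: +45 → 45 < 70
Round 2 — app-b pages on-call.
  app-a: +85 → 85 ≥ 50
Round 3 — app-a pages on-call.
  edge-1: +10 → 45 < 90
  queue-2: +30 → 30 < 60
No further pages.

yes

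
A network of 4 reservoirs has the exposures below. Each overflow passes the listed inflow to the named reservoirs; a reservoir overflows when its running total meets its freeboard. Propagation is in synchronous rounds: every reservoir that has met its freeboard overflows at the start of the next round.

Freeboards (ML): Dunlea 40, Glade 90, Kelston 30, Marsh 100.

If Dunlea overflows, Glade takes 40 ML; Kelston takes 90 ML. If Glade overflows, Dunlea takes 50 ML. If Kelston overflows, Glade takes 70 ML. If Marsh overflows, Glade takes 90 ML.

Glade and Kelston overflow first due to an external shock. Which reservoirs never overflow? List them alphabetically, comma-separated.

Round 1 — Glade, Kelston overflow (initial).
  Dunlea: +50 → 50 ≥ 40
Round 2 — Dunlea overflows.
No further overflows.

Marsh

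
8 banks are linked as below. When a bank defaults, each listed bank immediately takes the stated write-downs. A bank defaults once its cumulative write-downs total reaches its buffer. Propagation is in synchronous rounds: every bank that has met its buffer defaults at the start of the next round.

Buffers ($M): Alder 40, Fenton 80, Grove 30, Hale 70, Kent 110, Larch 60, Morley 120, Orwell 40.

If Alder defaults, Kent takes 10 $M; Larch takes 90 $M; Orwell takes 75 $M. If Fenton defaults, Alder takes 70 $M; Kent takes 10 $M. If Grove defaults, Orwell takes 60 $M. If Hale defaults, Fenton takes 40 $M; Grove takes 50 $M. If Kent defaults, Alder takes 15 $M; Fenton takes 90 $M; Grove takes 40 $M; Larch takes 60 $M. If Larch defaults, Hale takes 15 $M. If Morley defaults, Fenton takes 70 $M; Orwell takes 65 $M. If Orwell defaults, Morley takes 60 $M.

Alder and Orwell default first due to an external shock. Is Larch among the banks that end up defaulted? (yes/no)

yes

Round 1 — Alder, Orwell default (initial).
  Kent: +10 → 10 < 110
  Larch: +90 → 90 ≥ 60
  Morley: +60 → 60 < 120
Round 2 — Larch defaults.
  Hale: +15 → 15 < 70
No further defaults.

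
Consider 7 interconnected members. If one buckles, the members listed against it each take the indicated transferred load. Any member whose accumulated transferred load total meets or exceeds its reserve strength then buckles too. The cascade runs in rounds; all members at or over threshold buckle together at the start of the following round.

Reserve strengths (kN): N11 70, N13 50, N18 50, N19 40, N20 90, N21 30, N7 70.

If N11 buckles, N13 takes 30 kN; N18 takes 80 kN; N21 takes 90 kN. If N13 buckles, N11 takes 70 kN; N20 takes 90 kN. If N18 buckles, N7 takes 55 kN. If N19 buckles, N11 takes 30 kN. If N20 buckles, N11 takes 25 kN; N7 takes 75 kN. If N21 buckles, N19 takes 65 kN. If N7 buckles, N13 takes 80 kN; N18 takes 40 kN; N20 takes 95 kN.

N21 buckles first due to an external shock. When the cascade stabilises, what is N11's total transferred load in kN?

30

Round 1 — N21 buckles (initial).
  N19: +65 → 65 ≥ 40
Round 2 — N19 buckles.
  N11: +30 → 30 < 70
No further bucklings.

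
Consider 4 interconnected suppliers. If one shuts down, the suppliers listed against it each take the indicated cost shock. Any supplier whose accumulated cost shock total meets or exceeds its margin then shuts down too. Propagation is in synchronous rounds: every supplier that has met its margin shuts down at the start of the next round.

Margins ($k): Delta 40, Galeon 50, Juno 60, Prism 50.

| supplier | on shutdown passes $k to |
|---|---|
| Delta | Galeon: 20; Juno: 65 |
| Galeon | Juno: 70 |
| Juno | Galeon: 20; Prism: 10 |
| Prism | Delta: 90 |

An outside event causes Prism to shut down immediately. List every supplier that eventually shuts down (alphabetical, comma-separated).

Delta, Juno, Prism

Round 1 — Prism shuts down (initial).
  Delta: +90 → 90 ≥ 40
Round 2 — Delta shuts down.
  Galeon: +20 → 20 < 50
  Juno: +65 → 65 ≥ 60
Round 3 — Juno shuts down.
  Galeon: +20 → 40 < 50
No further shutdowns.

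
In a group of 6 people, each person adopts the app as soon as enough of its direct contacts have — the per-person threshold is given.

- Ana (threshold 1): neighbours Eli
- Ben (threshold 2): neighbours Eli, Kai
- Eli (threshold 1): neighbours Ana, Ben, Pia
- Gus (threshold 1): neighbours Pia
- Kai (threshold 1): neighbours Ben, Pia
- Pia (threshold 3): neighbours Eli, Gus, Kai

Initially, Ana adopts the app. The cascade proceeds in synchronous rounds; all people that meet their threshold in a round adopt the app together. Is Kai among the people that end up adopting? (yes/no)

no

Round 1 — Ana adopts the app (initial).
Round 2 — checking thresholds:
  Eli: 1 of 3 neighbours ≥ 1, adopts the app.
Round 3 — no new adoptions; cascade stops.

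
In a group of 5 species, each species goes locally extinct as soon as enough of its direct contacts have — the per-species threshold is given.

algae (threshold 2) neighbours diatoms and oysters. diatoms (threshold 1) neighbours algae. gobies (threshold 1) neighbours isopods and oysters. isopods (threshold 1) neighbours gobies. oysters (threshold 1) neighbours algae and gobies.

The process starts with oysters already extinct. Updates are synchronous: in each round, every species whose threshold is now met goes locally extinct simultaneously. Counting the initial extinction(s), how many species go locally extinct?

3

Round 1 — oysters goes locally extinct (initial).
Round 2 — checking thresholds:
  algae: 1 of 2 neighbours < 2, below threshold.
  gobies: 1 of 2 neighbours ≥ 1, goes locally extinct.
Round 3 — checking thresholds:
  algae: 1 of 2 neighbours < 2, below threshold.
  isopods: 1 of 1 neighbours ≥ 1, goes locally extinct.
Round 4 — no new extinctions; cascade stops.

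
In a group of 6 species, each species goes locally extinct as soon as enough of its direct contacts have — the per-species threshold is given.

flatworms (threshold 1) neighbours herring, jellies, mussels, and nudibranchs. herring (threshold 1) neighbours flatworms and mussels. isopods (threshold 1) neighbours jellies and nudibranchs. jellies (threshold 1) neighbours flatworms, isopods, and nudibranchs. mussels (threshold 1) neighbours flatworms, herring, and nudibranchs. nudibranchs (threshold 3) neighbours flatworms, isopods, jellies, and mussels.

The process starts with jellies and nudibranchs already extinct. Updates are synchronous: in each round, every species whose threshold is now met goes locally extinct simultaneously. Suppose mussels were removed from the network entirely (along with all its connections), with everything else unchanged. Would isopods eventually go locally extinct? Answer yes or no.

yes

With mussels removed:
Round 1 — jellies, nudibranchs go locally extinct (initial).
Round 2 — checking thresholds:
  flatworms: 2 of 3 neighbours ≥ 1, goes locally extinct.
  isopods: 2 of 2 neighbours ≥ 1, goes locally extinct.
Round 3 — checking thresholds:
  herring: 1 of 1 neighbours ≥ 1, goes locally extinct.
Round 4 — no new extinctions; cascade stops.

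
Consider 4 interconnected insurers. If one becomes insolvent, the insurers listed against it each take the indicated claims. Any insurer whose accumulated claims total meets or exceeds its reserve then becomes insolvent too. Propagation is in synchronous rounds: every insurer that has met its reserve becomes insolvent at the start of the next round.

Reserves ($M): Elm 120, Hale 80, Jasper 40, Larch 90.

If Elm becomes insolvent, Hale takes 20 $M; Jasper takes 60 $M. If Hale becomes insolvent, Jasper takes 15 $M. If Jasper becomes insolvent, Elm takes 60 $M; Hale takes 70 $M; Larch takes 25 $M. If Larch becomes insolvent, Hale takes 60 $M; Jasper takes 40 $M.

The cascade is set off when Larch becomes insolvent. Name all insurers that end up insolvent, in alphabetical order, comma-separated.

Hale, Jasper, Larch

Round 1 — Larch becomes insolvent (initial).
  Hale: +60 → 60 < 80
  Jasper: +40 → 40 ≥ 40
Round 2 — Jasper becomes insolvent.
  Elm: +60 → 60 < 120
  Hale: +70 → 130 ≥ 80
Round 3 — Hale becomes insolvent.
No further insolvencies.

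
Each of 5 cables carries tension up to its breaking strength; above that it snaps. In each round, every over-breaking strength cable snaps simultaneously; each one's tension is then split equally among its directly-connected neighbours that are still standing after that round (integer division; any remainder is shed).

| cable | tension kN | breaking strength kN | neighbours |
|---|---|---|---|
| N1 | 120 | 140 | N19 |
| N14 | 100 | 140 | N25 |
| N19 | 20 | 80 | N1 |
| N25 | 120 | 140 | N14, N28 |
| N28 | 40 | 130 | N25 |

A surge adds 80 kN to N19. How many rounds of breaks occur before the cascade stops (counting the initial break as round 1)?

Round 1 — N19 at 100 > 80. N19 snaps.
  N19 sheds 100 kN to N1: 100 each.
    N1: 120+100 = 220 > 140
Round 2 — N1 snaps.
  N1 sheds 220 kN: no online neighbours, lost.
No further breaks.

2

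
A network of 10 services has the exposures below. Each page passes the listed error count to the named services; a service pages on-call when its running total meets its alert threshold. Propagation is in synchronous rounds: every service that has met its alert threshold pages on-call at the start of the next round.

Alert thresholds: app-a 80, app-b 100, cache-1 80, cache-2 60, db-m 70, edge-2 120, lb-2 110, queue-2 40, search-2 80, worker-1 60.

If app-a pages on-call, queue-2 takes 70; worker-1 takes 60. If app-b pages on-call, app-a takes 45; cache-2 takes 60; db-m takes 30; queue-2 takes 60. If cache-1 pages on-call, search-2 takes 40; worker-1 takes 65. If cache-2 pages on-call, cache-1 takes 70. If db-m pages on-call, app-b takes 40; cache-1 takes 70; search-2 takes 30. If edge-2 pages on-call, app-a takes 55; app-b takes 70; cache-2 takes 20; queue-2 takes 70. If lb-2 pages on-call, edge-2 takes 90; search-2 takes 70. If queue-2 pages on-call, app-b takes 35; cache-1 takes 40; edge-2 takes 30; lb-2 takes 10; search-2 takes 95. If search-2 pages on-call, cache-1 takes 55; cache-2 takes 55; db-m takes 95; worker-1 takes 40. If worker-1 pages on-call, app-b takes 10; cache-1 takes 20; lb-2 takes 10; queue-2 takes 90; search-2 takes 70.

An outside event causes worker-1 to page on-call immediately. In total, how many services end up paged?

5

Round 1 — worker-1 pages on-call (initial).
  app-b: +10 → 10 < 100
  cache-1: +20 → 20 < 80
  lb-2: +10 → 10 < 110
  queue-2: +90 → 90 ≥ 40
  search-2: +70 → 70 < 80
Round 2 — queue-2 pages on-call.
  app-b: +35 → 45 < 100
  cache-1: +40 → 60 < 80
  edge-2: +30 → 30 < 120
  lb-2: +10 → 20 < 110
  search-2: +95 → 165 ≥ 80
Round 3 — search-2 pages on-call.
  cache-1: +55 → 115 ≥ 80
  cache-2: +55 → 55 < 60
  db-m: +95 → 95 ≥ 70
Round 4 — cache-1, db-m page on-call.
  app-b: +40 → 85 < 100
No further pages.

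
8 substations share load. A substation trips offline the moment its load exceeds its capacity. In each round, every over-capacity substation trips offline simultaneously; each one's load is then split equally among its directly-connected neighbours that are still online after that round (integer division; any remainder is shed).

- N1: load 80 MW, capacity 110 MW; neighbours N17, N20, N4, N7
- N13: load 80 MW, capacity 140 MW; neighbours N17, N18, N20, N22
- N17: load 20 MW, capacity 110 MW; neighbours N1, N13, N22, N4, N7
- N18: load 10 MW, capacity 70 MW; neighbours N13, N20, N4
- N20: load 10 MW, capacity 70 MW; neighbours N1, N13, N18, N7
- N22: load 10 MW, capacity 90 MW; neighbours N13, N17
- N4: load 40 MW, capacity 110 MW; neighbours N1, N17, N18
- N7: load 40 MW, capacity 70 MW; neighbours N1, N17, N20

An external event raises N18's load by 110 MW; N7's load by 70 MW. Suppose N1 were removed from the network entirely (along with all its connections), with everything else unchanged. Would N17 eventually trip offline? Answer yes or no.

With N1 removed:
Round 1 — N18 at 120 > 70; N7 at 110 > 70. N18, N7 trip offline.
  N18 sheds 120 MW to N13, N20, N4: 40 each.
    N13: 80+40 = 120 ≤ 140
    N20: 10+40 = 50 ≤ 70
    N4: 40+40 = 80 ≤ 110
  N7 sheds 110 MW to N17, N20: 55 each.
    N17: 20+55 = 75 ≤ 110
    N20: 50+55 = 105 > 70
Round 2 — N20 trips offline.
  N20 sheds 105 MW to N13: 105 each.
    N13: 120+105 = 225 > 140
Round 3 — N13 trips offline.
  N13 sheds 225 MW to N17, N22: 112 each (1 lost).
    N17: 75+112 = 187 > 110
    N22: 10+112 = 122 > 90
Round 4 — N17, N22 trip offline.
  N17 sheds 187 MW to N4: 187 each.
    N4: 80+187 = 267 > 110
  N22 sheds 122 MW: no online neighbours, lost.
Round 5 — N4 trips offline.
  N4 sheds 267 MW: no online neighbours, lost.
No further trips.

yes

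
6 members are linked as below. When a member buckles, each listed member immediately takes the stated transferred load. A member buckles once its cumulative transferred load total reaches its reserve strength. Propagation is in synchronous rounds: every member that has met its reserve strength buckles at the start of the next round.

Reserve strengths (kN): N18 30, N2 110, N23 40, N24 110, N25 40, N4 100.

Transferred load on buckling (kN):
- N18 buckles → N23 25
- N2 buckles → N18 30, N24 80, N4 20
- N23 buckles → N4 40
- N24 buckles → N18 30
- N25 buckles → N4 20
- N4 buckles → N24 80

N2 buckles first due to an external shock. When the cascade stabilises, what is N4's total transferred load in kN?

20

Round 1 — N2 buckles (initial).
  N18: +30 → 30 ≥ 30
  N24: +80 → 80 < 110
  N4: +20 → 20 < 100
Round 2 — N18 buckles.
  N23: +25 → 25 < 40
No further bucklings.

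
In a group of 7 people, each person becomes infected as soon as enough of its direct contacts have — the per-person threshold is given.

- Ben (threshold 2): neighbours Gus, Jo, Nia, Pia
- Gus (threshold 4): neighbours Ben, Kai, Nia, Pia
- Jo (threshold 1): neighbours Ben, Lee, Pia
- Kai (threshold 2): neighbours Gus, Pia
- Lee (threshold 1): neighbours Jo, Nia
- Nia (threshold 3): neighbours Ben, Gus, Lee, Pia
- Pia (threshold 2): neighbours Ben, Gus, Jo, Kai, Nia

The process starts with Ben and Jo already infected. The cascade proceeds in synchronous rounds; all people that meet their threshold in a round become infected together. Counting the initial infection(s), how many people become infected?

Round 1 — Ben, Jo become infected (initial).
Round 2 — checking thresholds:
  Gus: 1 of 4 neighbours < 4, below threshold.
  Lee: 1 of 2 neighbours ≥ 1, becomes infected.
  Nia: 1 of 4 neighbours < 3, below threshold.
  Pia: 2 of 5 neighbours ≥ 2, becomes infected.
Round 3 — checking thresholds:
  Gus: 2 of 4 neighbours < 4, below threshold.
  Kai: 1 of 2 neighbours < 2, below threshold.
  Nia: 3 of 4 neighbours ≥ 3, becomes infected.
Round 4 — no new infections; cascade stops.

5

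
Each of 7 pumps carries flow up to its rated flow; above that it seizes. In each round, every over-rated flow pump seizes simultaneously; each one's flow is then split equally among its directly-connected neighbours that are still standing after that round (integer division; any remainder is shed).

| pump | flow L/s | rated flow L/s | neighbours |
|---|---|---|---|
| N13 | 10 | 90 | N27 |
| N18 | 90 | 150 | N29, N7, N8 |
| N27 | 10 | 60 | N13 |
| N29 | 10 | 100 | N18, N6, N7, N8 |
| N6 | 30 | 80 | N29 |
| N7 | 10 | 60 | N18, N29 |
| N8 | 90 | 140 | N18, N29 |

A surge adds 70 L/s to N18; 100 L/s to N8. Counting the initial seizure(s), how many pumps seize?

5

Round 1 — N18 at 160 > 150; N8 at 190 > 140. N18, N8 seize.
  N18 sheds 160 L/s to N29, N7: 80 each.
    N29: 10+80 = 90 ≤ 100
    N7: 10+80 = 90 > 60
  N8 sheds 190 L/s to N29: 190 each.
    N29: 90+190 = 280 > 100
Round 2 — N29, N7 seize.
  N29 sheds 280 L/s to N6: 280 each.
    N6: 30+280 = 310 > 80
  N7 sheds 90 L/s: no online neighbours, lost.
Round 3 — N6 seizes.
  N6 sheds 310 L/s: no online neighbours, lost.
No further seizures.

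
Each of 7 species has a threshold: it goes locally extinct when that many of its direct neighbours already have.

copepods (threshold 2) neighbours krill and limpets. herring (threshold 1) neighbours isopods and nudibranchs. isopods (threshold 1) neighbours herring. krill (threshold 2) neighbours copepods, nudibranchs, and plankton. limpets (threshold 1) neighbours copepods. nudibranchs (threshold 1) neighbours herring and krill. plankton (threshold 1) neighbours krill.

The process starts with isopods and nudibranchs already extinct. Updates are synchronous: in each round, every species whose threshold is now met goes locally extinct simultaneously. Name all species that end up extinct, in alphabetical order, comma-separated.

Round 1 — isopods, nudibranchs go locally extinct (initial).
Round 2 — checking thresholds:
  herring: 2 of 2 neighbours ≥ 1, goes locally extinct.
  krill: 1 of 3 neighbours < 2, holds.
Round 3 — no new extinctions; cascade stops.

herring, isopods, nudibranchs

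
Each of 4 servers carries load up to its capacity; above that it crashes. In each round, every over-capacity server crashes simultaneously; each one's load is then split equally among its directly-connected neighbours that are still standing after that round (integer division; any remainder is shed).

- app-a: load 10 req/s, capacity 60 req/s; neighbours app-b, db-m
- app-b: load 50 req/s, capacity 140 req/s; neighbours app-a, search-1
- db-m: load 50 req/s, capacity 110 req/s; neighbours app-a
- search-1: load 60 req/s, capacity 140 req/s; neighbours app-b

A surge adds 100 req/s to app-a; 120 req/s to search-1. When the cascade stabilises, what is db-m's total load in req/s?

105

Round 1 — app-a at 110 > 60; search-1 at 180 > 140. app-a, search-1 crash.
  app-a sheds 110 req/s to app-b, db-m: 55 each.
    app-b: 50+55 = 105 ≤ 140
    db-m: 50+55 = 105 ≤ 110
  search-1 sheds 180 req/s to app-b: 180 each.
    app-b: 105+180 = 285 > 140
Round 2 — app-b crashes.
  app-b sheds 285 req/s: no online neighbours, lost.
No further crashes.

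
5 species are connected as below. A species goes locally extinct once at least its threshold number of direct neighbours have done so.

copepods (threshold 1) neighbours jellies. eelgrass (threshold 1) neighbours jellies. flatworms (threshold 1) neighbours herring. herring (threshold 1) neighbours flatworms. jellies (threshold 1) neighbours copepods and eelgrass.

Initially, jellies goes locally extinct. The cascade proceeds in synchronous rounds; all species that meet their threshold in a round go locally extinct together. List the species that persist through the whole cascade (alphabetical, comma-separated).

flatworms, herring

Round 1 — jellies goes locally extinct (initial).
Round 2 — checking thresholds:
  copepods: 1 of 1 neighbours ≥ 1, goes locally extinct.
  eelgrass: 1 of 1 neighbours ≥ 1, goes locally extinct.
Round 3 — no new extinctions; cascade stops.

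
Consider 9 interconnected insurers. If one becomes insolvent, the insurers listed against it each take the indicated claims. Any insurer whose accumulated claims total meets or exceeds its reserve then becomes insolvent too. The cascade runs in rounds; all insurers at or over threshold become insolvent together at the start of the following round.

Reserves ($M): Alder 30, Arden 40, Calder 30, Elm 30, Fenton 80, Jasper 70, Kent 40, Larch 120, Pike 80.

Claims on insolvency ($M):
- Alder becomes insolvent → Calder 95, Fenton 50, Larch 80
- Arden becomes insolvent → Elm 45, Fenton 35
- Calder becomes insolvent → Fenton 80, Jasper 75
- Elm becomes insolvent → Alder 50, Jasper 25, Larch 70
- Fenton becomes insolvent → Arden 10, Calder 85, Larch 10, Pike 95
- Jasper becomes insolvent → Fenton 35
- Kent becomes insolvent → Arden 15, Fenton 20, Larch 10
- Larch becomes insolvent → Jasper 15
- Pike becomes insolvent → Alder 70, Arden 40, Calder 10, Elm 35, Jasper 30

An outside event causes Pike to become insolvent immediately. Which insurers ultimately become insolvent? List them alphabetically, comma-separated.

Alder, Arden, Calder, Elm, Fenton, Jasper, Larch, Pike

Round 1 — Pike becomes insolvent (initial).
  Alder: +70 → 70 ≥ 30
  Arden: +40 → 40 ≥ 40
  Calder: +10 → 10 < 30
  Elm: +35 → 35 ≥ 30
  Jasper: +30 → 30 < 70
Round 2 — Alder, Arden, Elm become insolvent.
  Calder: +95 → 105 ≥ 30
  Fenton: +50+35 → 85 ≥ 80
  Jasper: +25 → 55 < 70
  Larch: +80+70 → 150 ≥ 120
Round 3 — Calder, Fenton, Larch become insolvent.
  Jasper: +75+15 → 145 ≥ 70
Round 4 — Jasper becomes insolvent.
No further insolvencies.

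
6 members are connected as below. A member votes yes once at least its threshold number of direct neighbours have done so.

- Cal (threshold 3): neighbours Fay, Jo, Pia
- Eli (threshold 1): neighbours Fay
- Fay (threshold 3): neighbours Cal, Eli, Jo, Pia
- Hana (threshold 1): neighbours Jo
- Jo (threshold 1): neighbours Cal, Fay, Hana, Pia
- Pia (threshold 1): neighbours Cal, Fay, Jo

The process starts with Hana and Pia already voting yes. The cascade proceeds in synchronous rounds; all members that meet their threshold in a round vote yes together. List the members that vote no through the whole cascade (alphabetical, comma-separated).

Round 1 — Hana, Pia vote yes (initial).
Round 2 — checking thresholds:
  Cal: 1 of 3 neighbours < 3, not yet.
  Fay: 1 of 4 neighbours < 3, not yet.
  Jo: 2 of 4 neighbours ≥ 1, votes yes.
Round 3 — no new yes votes; cascade stops.

Cal, Eli, Fay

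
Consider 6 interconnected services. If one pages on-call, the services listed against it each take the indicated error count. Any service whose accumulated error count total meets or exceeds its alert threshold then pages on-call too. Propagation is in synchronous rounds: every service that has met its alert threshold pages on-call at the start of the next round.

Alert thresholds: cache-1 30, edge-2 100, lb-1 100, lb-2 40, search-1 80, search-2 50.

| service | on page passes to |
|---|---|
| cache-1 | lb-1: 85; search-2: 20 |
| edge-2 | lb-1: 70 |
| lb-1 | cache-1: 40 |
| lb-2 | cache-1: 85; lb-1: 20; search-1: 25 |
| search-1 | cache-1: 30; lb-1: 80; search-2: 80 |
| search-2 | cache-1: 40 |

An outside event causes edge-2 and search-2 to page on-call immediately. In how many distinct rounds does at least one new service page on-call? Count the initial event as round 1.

Round 1 — edge-2, search-2 page on-call (initial).
  cache-1: +40 → 40 ≥ 30
  lb-1: +70 → 70 < 100
Round 2 — cache-1 pages on-call.
  lb-1: +85 → 155 ≥ 100
Round 3 — lb-1 pages on-call.
No further pages.

3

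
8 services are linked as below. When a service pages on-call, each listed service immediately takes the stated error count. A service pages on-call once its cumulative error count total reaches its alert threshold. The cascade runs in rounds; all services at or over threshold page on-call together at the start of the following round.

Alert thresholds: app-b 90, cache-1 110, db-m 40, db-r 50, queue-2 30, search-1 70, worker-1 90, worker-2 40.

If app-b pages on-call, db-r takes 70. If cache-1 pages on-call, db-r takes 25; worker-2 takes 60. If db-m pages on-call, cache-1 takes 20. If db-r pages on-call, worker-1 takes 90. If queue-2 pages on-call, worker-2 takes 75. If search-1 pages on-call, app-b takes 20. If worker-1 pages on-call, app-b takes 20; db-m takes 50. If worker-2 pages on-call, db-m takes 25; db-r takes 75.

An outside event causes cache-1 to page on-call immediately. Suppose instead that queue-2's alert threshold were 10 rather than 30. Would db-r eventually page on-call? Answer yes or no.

yes

With queue-2's alert threshold at 10:
Round 1 — cache-1 pages on-call (initial).
  db-r: +25 → 25 < 50
  worker-2: +60 → 60 ≥ 40
Round 2 — worker-2 pages on-call.
  db-m: +25 → 25 < 40
  db-r: +75 → 100 ≥ 50
Round 3 — db-r pages on-call.
  worker-1: +90 → 90 ≥ 90
Round 4 — worker-1 pages on-call.
  app-b: +20 → 20 < 90
  db-m: +50 → 75 ≥ 40
Round 5 — db-m pages on-call.
No further pages.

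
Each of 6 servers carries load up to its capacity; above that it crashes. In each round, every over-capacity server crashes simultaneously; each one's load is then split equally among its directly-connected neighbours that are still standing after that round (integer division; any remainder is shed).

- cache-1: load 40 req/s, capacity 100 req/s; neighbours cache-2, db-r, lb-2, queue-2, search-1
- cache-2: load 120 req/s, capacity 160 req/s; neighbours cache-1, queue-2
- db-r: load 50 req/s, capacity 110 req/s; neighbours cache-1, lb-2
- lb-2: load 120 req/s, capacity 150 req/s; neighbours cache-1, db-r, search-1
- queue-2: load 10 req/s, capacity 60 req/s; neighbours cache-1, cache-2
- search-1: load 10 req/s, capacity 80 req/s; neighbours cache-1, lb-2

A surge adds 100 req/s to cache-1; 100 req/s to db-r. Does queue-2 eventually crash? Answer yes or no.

Round 1 — cache-1 at 140 > 100; db-r at 150 > 110. cache-1, db-r crash.
  cache-1 sheds 140 req/s to cache-2, lb-2, queue-2, search-1: 35 each.
    cache-2: 120+35 = 155 ≤ 160
    lb-2: 120+35 = 155 > 150
    queue-2: 10+35 = 45 ≤ 60
    search-1: 10+35 = 45 ≤ 80
  db-r sheds 150 req/s to lb-2: 150 each.
    lb-2: 155+150 = 305 > 150
Round 2 — lb-2 crashes.
  lb-2 sheds 305 req/s to search-1: 305 each.
    search-1: 45+305 = 350 > 80
Round 3 — search-1 crashes.
  search-1 sheds 350 req/s: no online neighbours, lost.
No further crashes.

no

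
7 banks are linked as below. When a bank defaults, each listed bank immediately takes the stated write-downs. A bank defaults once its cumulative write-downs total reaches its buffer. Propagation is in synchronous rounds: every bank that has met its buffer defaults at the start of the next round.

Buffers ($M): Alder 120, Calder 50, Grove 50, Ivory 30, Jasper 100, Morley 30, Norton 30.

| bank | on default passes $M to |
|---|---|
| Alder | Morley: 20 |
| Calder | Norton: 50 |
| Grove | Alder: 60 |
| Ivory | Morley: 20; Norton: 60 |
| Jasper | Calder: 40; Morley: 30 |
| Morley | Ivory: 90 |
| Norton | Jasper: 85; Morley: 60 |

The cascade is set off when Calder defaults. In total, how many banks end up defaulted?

4

Round 1 — Calder defaults (initial).
  Norton: +50 → 50 ≥ 30
Round 2 — Norton defaults.
  Jasper: +85 → 85 < 100
  Morley: +60 → 60 ≥ 30
Round 3 — Morley defaults.
  Ivory: +90 → 90 ≥ 30
Round 4 — Ivory defaults.
No further defaults.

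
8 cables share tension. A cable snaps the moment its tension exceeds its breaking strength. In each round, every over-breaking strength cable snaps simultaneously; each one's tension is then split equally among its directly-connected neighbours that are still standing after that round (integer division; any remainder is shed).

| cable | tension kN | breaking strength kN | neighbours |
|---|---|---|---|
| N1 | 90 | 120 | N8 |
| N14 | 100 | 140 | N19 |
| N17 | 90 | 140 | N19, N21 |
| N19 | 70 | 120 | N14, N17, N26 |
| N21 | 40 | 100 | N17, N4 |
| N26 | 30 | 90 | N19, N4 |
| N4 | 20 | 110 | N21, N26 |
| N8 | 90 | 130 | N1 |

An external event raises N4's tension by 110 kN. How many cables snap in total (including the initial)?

Round 1 — N4 at 130 > 110. N4 snaps.
  N4 sheds 130 kN to N21, N26: 65 each.
    N21: 40+65 = 105 > 100
    N26: 30+65 = 95 > 90
Round 2 — N21, N26 snap.
  N21 sheds 105 kN to N17: 105 each.
    N17: 90+105 = 195 > 140
  N26 sheds 95 kN to N19: 95 each.
    N19: 70+95 = 165 > 120
Round 3 — N17, N19 snap.
  N17 sheds 195 kN: no online neighbours, lost.
  N19 sheds 165 kN to N14: 165 each.
    N14: 100+165 = 265 > 140
Round 4 — N14 snaps.
  N14 sheds 265 kN: no online neighbours, lost.
No further breaks.

6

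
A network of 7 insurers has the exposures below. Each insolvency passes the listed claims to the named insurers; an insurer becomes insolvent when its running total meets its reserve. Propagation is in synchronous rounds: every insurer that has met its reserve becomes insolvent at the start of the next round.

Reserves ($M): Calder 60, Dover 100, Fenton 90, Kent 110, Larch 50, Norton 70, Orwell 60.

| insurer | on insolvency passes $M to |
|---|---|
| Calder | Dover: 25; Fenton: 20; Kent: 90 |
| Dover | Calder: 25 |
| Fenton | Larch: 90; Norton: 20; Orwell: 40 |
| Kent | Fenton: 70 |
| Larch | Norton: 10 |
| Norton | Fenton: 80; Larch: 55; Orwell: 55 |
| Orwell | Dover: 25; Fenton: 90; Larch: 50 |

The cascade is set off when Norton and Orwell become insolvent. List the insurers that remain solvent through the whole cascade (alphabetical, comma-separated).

Calder, Dover, Kent

Round 1 — Norton, Orwell become insolvent (initial).
  Dover: +25 → 25 < 100
  Fenton: +80+90 → 170 ≥ 90
  Larch: +55+50 → 105 ≥ 50
Round 2 — Fenton, Larch become insolvent.
No further insolvencies.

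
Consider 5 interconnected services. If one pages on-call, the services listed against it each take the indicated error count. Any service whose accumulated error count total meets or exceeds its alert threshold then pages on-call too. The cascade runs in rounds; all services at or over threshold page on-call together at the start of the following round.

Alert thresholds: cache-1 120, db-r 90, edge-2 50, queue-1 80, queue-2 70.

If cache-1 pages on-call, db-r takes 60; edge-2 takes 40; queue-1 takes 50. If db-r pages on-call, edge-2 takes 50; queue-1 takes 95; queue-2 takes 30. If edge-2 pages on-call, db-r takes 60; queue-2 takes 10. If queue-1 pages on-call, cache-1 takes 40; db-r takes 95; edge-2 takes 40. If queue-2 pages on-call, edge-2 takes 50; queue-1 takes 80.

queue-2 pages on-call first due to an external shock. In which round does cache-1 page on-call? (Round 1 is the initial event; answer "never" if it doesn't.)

never

Round 1 — queue-2 pages on-call (initial).
  edge-2: +50 → 50 ≥ 50
  queue-1: +80 → 80 ≥ 80
Round 2 — edge-2, queue-1 page on-call.
  cache-1: +40 → 40 < 120
  db-r: +60+95 → 155 ≥ 90
Round 3 — db-r pages on-call.
No further pages.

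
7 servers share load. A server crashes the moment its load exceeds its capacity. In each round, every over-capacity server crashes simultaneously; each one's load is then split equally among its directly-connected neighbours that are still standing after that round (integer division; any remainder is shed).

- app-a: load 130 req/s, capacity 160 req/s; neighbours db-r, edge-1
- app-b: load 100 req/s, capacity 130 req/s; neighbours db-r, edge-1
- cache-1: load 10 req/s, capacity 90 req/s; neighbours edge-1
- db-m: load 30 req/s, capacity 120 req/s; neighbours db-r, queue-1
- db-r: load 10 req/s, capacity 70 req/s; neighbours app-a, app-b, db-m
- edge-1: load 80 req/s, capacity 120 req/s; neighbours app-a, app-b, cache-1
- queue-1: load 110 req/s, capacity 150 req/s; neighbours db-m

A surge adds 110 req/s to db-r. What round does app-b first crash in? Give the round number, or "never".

Round 1 — db-r at 120 > 70. db-r crashes.
  db-r sheds 120 req/s to app-a, app-b, db-m: 40 each.
    app-a: 130+40 = 170 > 160
    app-b: 100+40 = 140 > 130
    db-m: 30+40 = 70 ≤ 120
Round 2 — app-a, app-b crash.
  app-a sheds 170 req/s to edge-1: 170 each.
    edge-1: 80+170 = 250 > 120
  app-b sheds 140 req/s to edge-1: 140 each.
    edge-1: 250+140 = 390 > 120
Round 3 — edge-1 crashes.
  edge-1 sheds 390 req/s to cache-1: 390 each.
    cache-1: 10+390 = 400 > 90
Round 4 — cache-1 crashes.
  cache-1 sheds 400 req/s: no online neighbours, lost.
No further crashes.

2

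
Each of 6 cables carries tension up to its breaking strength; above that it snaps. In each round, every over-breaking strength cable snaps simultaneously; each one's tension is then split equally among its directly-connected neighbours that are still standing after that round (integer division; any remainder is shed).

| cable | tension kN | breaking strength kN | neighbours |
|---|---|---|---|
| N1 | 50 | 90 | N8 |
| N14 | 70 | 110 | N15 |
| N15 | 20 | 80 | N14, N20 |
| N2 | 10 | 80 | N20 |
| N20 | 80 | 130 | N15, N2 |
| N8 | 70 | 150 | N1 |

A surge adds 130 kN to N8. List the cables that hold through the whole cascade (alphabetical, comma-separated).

N14, N15, N2, N20

Round 1 — N8 at 200 > 150. N8 snaps.
  N8 sheds 200 kN to N1: 200 each.
    N1: 50+200 = 250 > 90
Round 2 — N1 snaps.
  N1 sheds 250 kN: no online neighbours, lost.
No further breaks.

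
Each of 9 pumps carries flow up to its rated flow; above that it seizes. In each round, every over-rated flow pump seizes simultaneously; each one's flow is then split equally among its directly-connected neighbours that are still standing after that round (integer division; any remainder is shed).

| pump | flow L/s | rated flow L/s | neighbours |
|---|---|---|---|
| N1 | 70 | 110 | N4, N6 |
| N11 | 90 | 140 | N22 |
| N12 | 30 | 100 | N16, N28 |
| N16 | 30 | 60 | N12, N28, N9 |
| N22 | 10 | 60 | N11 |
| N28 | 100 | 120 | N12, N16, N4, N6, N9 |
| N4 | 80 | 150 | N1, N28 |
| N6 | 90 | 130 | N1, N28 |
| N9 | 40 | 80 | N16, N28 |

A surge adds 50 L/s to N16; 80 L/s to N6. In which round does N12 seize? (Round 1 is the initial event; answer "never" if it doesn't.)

Round 1 — N16 at 80 > 60; N6 at 170 > 130. N16, N6 seize.
  N16 sheds 80 L/s to N12, N28, N9: 26 each (2 lost).
    N12: 30+26 = 56 ≤ 100
    N28: 100+26 = 126 > 120
    N9: 40+26 = 66 ≤ 80
  N6 sheds 170 L/s to N1, N28: 85 each.
    N1: 70+85 = 155 > 110
    N28: 126+85 = 211 > 120
Round 2 — N1, N28 seize.
  N1 sheds 155 L/s to N4: 155 each.
    N4: 80+155 = 235 > 150
  N28 sheds 211 L/s to N12, N4, N9: 70 each (1 lost).
    N12: 56+70 = 126 > 100
    N4: 235+70 = 305 > 150
    N9: 66+70 = 136 > 80
Round 3 — N12, N4, N9 seize.
  N12 sheds 126 L/s: no online neighbours, lost.
  N4 sheds 305 L/s: no online neighbours, lost.
  N9 sheds 136 L/s: no online neighbours, lost.
No further seizures.

3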